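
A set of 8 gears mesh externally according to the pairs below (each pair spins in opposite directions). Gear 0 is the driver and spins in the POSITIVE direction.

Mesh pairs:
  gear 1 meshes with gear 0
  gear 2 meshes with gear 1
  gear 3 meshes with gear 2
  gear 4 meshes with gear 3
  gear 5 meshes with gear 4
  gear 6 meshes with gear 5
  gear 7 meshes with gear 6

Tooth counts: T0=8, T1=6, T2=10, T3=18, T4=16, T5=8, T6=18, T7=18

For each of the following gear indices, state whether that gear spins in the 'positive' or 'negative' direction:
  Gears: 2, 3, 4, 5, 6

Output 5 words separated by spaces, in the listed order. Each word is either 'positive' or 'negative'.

Gear 0 (driver): positive (depth 0)
  gear 1: meshes with gear 0 -> depth 1 -> negative (opposite of gear 0)
  gear 2: meshes with gear 1 -> depth 2 -> positive (opposite of gear 1)
  gear 3: meshes with gear 2 -> depth 3 -> negative (opposite of gear 2)
  gear 4: meshes with gear 3 -> depth 4 -> positive (opposite of gear 3)
  gear 5: meshes with gear 4 -> depth 5 -> negative (opposite of gear 4)
  gear 6: meshes with gear 5 -> depth 6 -> positive (opposite of gear 5)
  gear 7: meshes with gear 6 -> depth 7 -> negative (opposite of gear 6)
Queried indices 2, 3, 4, 5, 6 -> positive, negative, positive, negative, positive

Answer: positive negative positive negative positive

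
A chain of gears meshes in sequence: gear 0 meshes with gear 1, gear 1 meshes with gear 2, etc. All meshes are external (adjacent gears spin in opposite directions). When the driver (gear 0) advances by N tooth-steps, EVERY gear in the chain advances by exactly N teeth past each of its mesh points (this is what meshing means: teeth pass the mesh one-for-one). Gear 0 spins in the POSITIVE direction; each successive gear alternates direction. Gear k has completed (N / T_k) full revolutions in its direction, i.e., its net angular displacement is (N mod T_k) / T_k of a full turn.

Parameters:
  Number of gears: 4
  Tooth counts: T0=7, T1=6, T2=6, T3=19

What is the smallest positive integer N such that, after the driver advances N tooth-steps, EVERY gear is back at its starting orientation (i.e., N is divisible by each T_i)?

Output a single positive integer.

Gear k returns to start when N is a multiple of T_k.
All gears at start simultaneously when N is a common multiple of [7, 6, 6, 19]; the smallest such N is lcm(7, 6, 6, 19).
Start: lcm = T0 = 7
Fold in T1=6: gcd(7, 6) = 1; lcm(7, 6) = 7 * 6 / 1 = 42 / 1 = 42
Fold in T2=6: gcd(42, 6) = 6; lcm(42, 6) = 42 * 6 / 6 = 252 / 6 = 42
Fold in T3=19: gcd(42, 19) = 1; lcm(42, 19) = 42 * 19 / 1 = 798 / 1 = 798
Full cycle length = 798

Answer: 798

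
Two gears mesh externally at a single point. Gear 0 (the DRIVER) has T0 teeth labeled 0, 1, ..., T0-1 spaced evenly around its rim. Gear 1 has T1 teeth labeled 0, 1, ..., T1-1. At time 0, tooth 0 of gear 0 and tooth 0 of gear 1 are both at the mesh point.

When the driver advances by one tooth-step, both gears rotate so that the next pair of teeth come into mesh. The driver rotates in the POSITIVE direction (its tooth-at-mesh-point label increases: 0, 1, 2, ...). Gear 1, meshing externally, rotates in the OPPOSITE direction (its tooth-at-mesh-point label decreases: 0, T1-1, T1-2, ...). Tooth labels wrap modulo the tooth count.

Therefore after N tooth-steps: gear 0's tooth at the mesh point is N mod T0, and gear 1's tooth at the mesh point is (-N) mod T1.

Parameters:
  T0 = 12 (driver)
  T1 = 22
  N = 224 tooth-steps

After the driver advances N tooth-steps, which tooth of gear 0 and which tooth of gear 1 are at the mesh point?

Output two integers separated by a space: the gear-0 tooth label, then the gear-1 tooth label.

Gear 0 (driver, T0=12): tooth at mesh = N mod T0
  224 = 18 * 12 + 8, so 224 mod 12 = 8
  gear 0 tooth = 8
Gear 1 (driven, T1=22): tooth at mesh = (-N) mod T1
  224 = 10 * 22 + 4, so 224 mod 22 = 4
  (-224) mod 22 = (-4) mod 22 = 22 - 4 = 18
Mesh after 224 steps: gear-0 tooth 8 meets gear-1 tooth 18

Answer: 8 18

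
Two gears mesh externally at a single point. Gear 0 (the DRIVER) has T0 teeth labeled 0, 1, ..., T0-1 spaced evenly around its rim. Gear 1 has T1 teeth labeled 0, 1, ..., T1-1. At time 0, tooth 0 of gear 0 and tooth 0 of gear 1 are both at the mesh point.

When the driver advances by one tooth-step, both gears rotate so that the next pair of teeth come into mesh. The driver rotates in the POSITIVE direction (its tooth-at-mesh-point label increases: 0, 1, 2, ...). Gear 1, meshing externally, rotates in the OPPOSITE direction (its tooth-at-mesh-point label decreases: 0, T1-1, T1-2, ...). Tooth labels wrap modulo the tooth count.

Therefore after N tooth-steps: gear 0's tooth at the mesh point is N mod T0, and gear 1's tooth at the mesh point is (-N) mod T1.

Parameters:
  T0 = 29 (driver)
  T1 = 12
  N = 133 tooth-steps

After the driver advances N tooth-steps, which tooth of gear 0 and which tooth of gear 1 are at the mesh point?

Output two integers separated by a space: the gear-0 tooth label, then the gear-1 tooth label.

Gear 0 (driver, T0=29): tooth at mesh = N mod T0
  133 = 4 * 29 + 17, so 133 mod 29 = 17
  gear 0 tooth = 17
Gear 1 (driven, T1=12): tooth at mesh = (-N) mod T1
  133 = 11 * 12 + 1, so 133 mod 12 = 1
  (-133) mod 12 = (-1) mod 12 = 12 - 1 = 11
Mesh after 133 steps: gear-0 tooth 17 meets gear-1 tooth 11

Answer: 17 11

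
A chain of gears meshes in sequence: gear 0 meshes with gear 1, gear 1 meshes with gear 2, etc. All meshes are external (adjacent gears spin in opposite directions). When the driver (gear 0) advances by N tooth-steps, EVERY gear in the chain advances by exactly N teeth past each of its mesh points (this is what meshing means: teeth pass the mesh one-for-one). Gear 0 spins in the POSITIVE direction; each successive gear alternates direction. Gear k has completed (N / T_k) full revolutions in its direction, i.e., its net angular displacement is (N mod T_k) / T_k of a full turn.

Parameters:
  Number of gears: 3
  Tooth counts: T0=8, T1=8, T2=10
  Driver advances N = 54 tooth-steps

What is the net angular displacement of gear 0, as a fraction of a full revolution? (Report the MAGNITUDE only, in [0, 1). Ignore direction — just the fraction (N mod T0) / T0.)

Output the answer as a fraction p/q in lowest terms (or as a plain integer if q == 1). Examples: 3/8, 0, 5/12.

Answer: 3/4

Derivation:
Chain of 3 gears, tooth counts: [8, 8, 10]
  gear 0: T0=8, direction=positive, advance = 54 mod 8 = 6 teeth = 6/8 turn
  gear 1: T1=8, direction=negative, advance = 54 mod 8 = 6 teeth = 6/8 turn
  gear 2: T2=10, direction=positive, advance = 54 mod 10 = 4 teeth = 4/10 turn
Gear 0: 54 mod 8 = 6
Fraction = 6 / 8 = 3/4 (gcd(6,8)=2) = 3/4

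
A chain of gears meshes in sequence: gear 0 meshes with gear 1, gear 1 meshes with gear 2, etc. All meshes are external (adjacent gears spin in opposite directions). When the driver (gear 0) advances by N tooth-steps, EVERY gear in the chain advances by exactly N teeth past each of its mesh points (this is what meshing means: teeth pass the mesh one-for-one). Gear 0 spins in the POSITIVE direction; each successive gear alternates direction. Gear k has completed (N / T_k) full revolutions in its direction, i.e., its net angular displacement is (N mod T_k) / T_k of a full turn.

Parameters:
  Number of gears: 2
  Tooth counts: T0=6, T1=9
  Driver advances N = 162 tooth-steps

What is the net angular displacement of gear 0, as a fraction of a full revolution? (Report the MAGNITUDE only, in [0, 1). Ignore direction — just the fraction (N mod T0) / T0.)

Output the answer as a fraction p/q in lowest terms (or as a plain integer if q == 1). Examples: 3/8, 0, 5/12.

Chain of 2 gears, tooth counts: [6, 9]
  gear 0: T0=6, direction=positive, advance = 162 mod 6 = 0 teeth = 0/6 turn
  gear 1: T1=9, direction=negative, advance = 162 mod 9 = 0 teeth = 0/9 turn
Gear 0: 162 mod 6 = 0
Fraction = 0 / 6 = 0/1 (gcd(0,6)=6) = 0

Answer: 0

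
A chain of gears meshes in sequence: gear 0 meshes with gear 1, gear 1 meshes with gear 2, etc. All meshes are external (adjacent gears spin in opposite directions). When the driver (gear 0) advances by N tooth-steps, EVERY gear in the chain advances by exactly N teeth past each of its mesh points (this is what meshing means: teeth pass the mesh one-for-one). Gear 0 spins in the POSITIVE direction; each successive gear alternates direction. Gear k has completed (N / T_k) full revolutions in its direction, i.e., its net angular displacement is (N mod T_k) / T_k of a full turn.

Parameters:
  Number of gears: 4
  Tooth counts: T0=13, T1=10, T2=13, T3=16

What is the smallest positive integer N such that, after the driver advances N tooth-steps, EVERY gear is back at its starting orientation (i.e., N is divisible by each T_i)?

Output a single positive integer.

Gear k returns to start when N is a multiple of T_k.
All gears at start simultaneously when N is a common multiple of [13, 10, 13, 16]; the smallest such N is lcm(13, 10, 13, 16).
Start: lcm = T0 = 13
Fold in T1=10: gcd(13, 10) = 1; lcm(13, 10) = 13 * 10 / 1 = 130 / 1 = 130
Fold in T2=13: gcd(130, 13) = 13; lcm(130, 13) = 130 * 13 / 13 = 1690 / 13 = 130
Fold in T3=16: gcd(130, 16) = 2; lcm(130, 16) = 130 * 16 / 2 = 2080 / 2 = 1040
Full cycle length = 1040

Answer: 1040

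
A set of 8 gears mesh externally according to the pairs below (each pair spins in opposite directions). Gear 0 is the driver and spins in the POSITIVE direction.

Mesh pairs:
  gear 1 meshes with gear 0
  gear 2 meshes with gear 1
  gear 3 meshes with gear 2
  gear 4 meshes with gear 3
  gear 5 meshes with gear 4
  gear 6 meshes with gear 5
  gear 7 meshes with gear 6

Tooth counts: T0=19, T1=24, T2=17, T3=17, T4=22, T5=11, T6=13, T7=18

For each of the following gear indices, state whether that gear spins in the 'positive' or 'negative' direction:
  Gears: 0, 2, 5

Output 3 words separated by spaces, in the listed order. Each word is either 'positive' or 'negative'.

Answer: positive positive negative

Derivation:
Gear 0 (driver): positive (depth 0)
  gear 1: meshes with gear 0 -> depth 1 -> negative (opposite of gear 0)
  gear 2: meshes with gear 1 -> depth 2 -> positive (opposite of gear 1)
  gear 3: meshes with gear 2 -> depth 3 -> negative (opposite of gear 2)
  gear 4: meshes with gear 3 -> depth 4 -> positive (opposite of gear 3)
  gear 5: meshes with gear 4 -> depth 5 -> negative (opposite of gear 4)
  gear 6: meshes with gear 5 -> depth 6 -> positive (opposite of gear 5)
  gear 7: meshes with gear 6 -> depth 7 -> negative (opposite of gear 6)
Queried indices 0, 2, 5 -> positive, positive, negative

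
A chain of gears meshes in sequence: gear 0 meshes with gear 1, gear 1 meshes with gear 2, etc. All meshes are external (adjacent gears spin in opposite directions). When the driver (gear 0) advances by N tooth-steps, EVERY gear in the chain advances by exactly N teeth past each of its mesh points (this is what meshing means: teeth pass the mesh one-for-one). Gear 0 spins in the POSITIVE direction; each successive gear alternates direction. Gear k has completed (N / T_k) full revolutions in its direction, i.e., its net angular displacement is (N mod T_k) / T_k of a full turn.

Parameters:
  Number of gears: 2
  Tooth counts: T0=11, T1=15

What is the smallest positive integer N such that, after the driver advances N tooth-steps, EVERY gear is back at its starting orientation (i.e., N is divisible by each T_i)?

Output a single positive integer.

Answer: 165

Derivation:
Gear k returns to start when N is a multiple of T_k.
All gears at start simultaneously when N is a common multiple of [11, 15]; the smallest such N is lcm(11, 15).
Start: lcm = T0 = 11
Fold in T1=15: gcd(11, 15) = 1; lcm(11, 15) = 11 * 15 / 1 = 165 / 1 = 165
Full cycle length = 165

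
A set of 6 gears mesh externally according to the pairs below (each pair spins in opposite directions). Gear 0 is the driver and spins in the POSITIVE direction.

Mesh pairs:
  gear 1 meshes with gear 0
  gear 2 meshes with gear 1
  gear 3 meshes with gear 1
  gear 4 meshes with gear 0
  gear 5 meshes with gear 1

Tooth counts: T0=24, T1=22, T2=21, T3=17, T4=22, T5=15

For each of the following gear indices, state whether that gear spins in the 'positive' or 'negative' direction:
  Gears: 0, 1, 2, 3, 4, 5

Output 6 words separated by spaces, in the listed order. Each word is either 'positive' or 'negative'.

Answer: positive negative positive positive negative positive

Derivation:
Gear 0 (driver): positive (depth 0)
  gear 1: meshes with gear 0 -> depth 1 -> negative (opposite of gear 0)
  gear 2: meshes with gear 1 -> depth 2 -> positive (opposite of gear 1)
  gear 3: meshes with gear 1 -> depth 2 -> positive (opposite of gear 1)
  gear 4: meshes with gear 0 -> depth 1 -> negative (opposite of gear 0)
  gear 5: meshes with gear 1 -> depth 2 -> positive (opposite of gear 1)
Queried indices 0, 1, 2, 3, 4, 5 -> positive, negative, positive, positive, negative, positive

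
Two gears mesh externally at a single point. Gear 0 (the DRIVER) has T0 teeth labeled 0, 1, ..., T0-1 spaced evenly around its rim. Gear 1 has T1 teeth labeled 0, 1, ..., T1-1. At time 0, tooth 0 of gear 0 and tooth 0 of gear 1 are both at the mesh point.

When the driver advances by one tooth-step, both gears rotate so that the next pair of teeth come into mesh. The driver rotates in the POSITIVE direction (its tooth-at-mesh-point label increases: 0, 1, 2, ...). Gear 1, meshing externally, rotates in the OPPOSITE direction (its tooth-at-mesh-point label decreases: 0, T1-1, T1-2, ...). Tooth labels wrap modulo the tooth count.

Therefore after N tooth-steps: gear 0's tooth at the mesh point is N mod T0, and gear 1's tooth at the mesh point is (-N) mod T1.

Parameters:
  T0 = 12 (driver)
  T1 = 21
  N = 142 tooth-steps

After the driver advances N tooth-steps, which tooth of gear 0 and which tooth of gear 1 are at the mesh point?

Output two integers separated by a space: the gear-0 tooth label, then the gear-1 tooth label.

Answer: 10 5

Derivation:
Gear 0 (driver, T0=12): tooth at mesh = N mod T0
  142 = 11 * 12 + 10, so 142 mod 12 = 10
  gear 0 tooth = 10
Gear 1 (driven, T1=21): tooth at mesh = (-N) mod T1
  142 = 6 * 21 + 16, so 142 mod 21 = 16
  (-142) mod 21 = (-16) mod 21 = 21 - 16 = 5
Mesh after 142 steps: gear-0 tooth 10 meets gear-1 tooth 5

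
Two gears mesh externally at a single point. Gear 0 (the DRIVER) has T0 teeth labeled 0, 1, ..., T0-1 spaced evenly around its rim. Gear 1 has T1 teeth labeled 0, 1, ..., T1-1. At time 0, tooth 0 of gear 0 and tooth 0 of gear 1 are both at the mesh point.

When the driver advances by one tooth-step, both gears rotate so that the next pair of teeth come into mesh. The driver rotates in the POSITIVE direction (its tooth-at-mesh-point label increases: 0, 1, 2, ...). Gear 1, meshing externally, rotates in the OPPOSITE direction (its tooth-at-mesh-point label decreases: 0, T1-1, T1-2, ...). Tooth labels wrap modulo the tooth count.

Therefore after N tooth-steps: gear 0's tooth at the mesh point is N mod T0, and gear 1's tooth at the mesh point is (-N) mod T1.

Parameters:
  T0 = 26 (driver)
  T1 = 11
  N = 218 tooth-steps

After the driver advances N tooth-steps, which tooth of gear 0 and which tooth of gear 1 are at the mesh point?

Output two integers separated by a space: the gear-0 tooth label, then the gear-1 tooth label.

Gear 0 (driver, T0=26): tooth at mesh = N mod T0
  218 = 8 * 26 + 10, so 218 mod 26 = 10
  gear 0 tooth = 10
Gear 1 (driven, T1=11): tooth at mesh = (-N) mod T1
  218 = 19 * 11 + 9, so 218 mod 11 = 9
  (-218) mod 11 = (-9) mod 11 = 11 - 9 = 2
Mesh after 218 steps: gear-0 tooth 10 meets gear-1 tooth 2

Answer: 10 2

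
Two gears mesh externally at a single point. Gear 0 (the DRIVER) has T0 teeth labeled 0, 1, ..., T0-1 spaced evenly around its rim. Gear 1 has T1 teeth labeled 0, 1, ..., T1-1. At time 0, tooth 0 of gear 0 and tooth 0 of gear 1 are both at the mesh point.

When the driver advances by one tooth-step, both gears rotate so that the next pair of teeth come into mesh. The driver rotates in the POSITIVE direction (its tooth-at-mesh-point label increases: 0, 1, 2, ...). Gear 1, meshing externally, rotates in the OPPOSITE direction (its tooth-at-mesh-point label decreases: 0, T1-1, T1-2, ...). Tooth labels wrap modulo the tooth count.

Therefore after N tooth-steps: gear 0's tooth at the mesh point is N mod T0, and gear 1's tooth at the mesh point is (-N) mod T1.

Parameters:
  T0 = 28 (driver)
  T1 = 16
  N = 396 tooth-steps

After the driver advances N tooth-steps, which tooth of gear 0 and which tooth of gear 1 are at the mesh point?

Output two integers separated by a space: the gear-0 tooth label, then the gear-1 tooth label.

Answer: 4 4

Derivation:
Gear 0 (driver, T0=28): tooth at mesh = N mod T0
  396 = 14 * 28 + 4, so 396 mod 28 = 4
  gear 0 tooth = 4
Gear 1 (driven, T1=16): tooth at mesh = (-N) mod T1
  396 = 24 * 16 + 12, so 396 mod 16 = 12
  (-396) mod 16 = (-12) mod 16 = 16 - 12 = 4
Mesh after 396 steps: gear-0 tooth 4 meets gear-1 tooth 4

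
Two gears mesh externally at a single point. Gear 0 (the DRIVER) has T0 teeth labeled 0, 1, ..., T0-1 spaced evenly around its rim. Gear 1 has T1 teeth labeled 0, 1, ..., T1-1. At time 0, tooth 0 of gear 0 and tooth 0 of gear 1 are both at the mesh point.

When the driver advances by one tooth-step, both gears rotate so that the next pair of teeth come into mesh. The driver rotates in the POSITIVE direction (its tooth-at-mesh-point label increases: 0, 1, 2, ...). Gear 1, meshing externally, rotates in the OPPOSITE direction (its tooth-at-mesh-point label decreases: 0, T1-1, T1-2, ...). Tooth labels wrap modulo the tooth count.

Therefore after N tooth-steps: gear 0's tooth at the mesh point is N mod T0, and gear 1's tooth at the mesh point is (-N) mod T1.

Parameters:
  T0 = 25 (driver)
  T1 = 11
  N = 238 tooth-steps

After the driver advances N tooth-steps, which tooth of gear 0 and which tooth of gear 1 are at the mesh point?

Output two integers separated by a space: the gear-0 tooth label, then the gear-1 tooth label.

Gear 0 (driver, T0=25): tooth at mesh = N mod T0
  238 = 9 * 25 + 13, so 238 mod 25 = 13
  gear 0 tooth = 13
Gear 1 (driven, T1=11): tooth at mesh = (-N) mod T1
  238 = 21 * 11 + 7, so 238 mod 11 = 7
  (-238) mod 11 = (-7) mod 11 = 11 - 7 = 4
Mesh after 238 steps: gear-0 tooth 13 meets gear-1 tooth 4

Answer: 13 4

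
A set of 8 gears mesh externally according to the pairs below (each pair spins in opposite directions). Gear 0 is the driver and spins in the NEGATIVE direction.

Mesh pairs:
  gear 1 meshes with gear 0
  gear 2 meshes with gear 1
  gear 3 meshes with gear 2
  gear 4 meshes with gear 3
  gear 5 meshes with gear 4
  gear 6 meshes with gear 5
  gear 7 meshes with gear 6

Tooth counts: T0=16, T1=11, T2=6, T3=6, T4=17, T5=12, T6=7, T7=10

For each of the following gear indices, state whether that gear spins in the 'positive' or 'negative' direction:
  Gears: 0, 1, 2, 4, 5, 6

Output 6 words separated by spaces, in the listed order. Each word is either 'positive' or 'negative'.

Gear 0 (driver): negative (depth 0)
  gear 1: meshes with gear 0 -> depth 1 -> positive (opposite of gear 0)
  gear 2: meshes with gear 1 -> depth 2 -> negative (opposite of gear 1)
  gear 3: meshes with gear 2 -> depth 3 -> positive (opposite of gear 2)
  gear 4: meshes with gear 3 -> depth 4 -> negative (opposite of gear 3)
  gear 5: meshes with gear 4 -> depth 5 -> positive (opposite of gear 4)
  gear 6: meshes with gear 5 -> depth 6 -> negative (opposite of gear 5)
  gear 7: meshes with gear 6 -> depth 7 -> positive (opposite of gear 6)
Queried indices 0, 1, 2, 4, 5, 6 -> negative, positive, negative, negative, positive, negative

Answer: negative positive negative negative positive negative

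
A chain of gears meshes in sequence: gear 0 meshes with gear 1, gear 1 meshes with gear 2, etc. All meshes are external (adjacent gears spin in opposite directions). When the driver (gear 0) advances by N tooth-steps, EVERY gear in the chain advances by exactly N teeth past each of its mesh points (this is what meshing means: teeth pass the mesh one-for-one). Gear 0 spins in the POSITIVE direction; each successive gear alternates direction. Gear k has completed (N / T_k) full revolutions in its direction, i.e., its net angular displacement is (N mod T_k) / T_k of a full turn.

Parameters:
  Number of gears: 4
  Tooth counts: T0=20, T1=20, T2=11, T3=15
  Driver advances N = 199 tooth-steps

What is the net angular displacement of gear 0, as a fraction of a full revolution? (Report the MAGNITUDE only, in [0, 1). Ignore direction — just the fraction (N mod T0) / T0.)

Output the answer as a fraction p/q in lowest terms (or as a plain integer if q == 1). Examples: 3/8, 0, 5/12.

Chain of 4 gears, tooth counts: [20, 20, 11, 15]
  gear 0: T0=20, direction=positive, advance = 199 mod 20 = 19 teeth = 19/20 turn
  gear 1: T1=20, direction=negative, advance = 199 mod 20 = 19 teeth = 19/20 turn
  gear 2: T2=11, direction=positive, advance = 199 mod 11 = 1 teeth = 1/11 turn
  gear 3: T3=15, direction=negative, advance = 199 mod 15 = 4 teeth = 4/15 turn
Gear 0: 199 mod 20 = 19
Fraction = 19 / 20 = 19/20 (gcd(19,20)=1) = 19/20

Answer: 19/20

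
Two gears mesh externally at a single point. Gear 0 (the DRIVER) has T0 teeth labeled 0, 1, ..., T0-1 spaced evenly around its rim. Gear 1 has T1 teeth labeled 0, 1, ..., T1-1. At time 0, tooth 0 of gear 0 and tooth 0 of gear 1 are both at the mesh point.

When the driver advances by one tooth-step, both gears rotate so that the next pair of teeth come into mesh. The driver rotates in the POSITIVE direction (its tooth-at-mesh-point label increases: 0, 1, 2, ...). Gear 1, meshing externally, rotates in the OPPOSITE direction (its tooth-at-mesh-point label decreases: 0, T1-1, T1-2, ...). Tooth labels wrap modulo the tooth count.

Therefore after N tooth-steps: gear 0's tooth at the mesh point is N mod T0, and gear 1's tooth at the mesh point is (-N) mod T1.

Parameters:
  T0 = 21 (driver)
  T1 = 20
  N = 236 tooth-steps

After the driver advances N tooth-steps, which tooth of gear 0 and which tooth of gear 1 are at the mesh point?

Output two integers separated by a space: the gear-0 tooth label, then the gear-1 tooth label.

Answer: 5 4

Derivation:
Gear 0 (driver, T0=21): tooth at mesh = N mod T0
  236 = 11 * 21 + 5, so 236 mod 21 = 5
  gear 0 tooth = 5
Gear 1 (driven, T1=20): tooth at mesh = (-N) mod T1
  236 = 11 * 20 + 16, so 236 mod 20 = 16
  (-236) mod 20 = (-16) mod 20 = 20 - 16 = 4
Mesh after 236 steps: gear-0 tooth 5 meets gear-1 tooth 4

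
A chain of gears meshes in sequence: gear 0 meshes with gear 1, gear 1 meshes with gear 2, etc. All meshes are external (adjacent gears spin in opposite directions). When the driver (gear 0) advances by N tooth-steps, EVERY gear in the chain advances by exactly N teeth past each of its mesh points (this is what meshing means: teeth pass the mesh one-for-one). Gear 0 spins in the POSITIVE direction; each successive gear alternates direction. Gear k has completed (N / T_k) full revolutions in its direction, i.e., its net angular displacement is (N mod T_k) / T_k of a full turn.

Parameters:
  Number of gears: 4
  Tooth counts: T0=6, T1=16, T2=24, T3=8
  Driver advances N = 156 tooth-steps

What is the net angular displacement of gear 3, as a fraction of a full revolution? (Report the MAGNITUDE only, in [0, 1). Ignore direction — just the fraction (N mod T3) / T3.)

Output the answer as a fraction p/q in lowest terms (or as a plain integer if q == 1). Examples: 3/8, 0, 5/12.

Answer: 1/2

Derivation:
Chain of 4 gears, tooth counts: [6, 16, 24, 8]
  gear 0: T0=6, direction=positive, advance = 156 mod 6 = 0 teeth = 0/6 turn
  gear 1: T1=16, direction=negative, advance = 156 mod 16 = 12 teeth = 12/16 turn
  gear 2: T2=24, direction=positive, advance = 156 mod 24 = 12 teeth = 12/24 turn
  gear 3: T3=8, direction=negative, advance = 156 mod 8 = 4 teeth = 4/8 turn
Gear 3: 156 mod 8 = 4
Fraction = 4 / 8 = 1/2 (gcd(4,8)=4) = 1/2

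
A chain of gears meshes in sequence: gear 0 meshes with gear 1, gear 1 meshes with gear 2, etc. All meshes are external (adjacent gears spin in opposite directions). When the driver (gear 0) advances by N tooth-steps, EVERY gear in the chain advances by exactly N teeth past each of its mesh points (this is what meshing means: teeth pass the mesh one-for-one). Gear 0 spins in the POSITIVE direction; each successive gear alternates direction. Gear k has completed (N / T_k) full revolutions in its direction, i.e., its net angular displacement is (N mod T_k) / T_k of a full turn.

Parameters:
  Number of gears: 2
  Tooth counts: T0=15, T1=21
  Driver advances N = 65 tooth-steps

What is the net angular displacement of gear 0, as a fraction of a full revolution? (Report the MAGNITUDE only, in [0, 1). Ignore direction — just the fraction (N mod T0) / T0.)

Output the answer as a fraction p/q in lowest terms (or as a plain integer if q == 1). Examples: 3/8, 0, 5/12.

Answer: 1/3

Derivation:
Chain of 2 gears, tooth counts: [15, 21]
  gear 0: T0=15, direction=positive, advance = 65 mod 15 = 5 teeth = 5/15 turn
  gear 1: T1=21, direction=negative, advance = 65 mod 21 = 2 teeth = 2/21 turn
Gear 0: 65 mod 15 = 5
Fraction = 5 / 15 = 1/3 (gcd(5,15)=5) = 1/3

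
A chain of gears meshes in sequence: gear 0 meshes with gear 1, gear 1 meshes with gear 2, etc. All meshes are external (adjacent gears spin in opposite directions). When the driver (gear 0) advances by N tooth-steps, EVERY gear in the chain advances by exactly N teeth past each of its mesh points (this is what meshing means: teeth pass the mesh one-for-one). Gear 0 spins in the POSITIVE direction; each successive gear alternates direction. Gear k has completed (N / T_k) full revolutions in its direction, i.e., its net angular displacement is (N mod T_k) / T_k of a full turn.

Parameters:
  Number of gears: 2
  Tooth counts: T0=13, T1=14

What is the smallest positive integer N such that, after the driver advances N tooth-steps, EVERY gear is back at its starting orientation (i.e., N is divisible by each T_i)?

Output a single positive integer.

Answer: 182

Derivation:
Gear k returns to start when N is a multiple of T_k.
All gears at start simultaneously when N is a common multiple of [13, 14]; the smallest such N is lcm(13, 14).
Start: lcm = T0 = 13
Fold in T1=14: gcd(13, 14) = 1; lcm(13, 14) = 13 * 14 / 1 = 182 / 1 = 182
Full cycle length = 182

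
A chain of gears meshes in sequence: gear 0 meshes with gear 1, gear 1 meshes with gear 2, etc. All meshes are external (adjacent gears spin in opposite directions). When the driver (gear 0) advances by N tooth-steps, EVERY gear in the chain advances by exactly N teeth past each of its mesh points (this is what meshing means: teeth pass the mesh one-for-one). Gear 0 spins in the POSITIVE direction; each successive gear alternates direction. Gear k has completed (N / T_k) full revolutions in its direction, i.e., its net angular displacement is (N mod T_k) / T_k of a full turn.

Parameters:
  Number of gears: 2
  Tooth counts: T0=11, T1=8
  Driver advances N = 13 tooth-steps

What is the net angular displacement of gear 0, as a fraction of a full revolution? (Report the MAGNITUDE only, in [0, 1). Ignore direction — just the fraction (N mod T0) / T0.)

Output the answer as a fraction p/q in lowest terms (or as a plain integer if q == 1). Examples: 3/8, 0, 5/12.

Answer: 2/11

Derivation:
Chain of 2 gears, tooth counts: [11, 8]
  gear 0: T0=11, direction=positive, advance = 13 mod 11 = 2 teeth = 2/11 turn
  gear 1: T1=8, direction=negative, advance = 13 mod 8 = 5 teeth = 5/8 turn
Gear 0: 13 mod 11 = 2
Fraction = 2 / 11 = 2/11 (gcd(2,11)=1) = 2/11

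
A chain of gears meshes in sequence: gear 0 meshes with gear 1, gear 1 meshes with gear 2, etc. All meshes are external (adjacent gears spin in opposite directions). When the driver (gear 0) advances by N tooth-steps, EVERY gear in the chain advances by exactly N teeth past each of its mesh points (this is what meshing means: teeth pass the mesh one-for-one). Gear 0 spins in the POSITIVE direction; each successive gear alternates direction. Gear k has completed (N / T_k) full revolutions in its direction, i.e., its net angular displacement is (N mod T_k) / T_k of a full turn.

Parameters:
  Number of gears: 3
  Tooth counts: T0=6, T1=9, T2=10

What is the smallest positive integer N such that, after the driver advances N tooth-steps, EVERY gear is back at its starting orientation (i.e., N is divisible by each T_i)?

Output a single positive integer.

Answer: 90

Derivation:
Gear k returns to start when N is a multiple of T_k.
All gears at start simultaneously when N is a common multiple of [6, 9, 10]; the smallest such N is lcm(6, 9, 10).
Start: lcm = T0 = 6
Fold in T1=9: gcd(6, 9) = 3; lcm(6, 9) = 6 * 9 / 3 = 54 / 3 = 18
Fold in T2=10: gcd(18, 10) = 2; lcm(18, 10) = 18 * 10 / 2 = 180 / 2 = 90
Full cycle length = 90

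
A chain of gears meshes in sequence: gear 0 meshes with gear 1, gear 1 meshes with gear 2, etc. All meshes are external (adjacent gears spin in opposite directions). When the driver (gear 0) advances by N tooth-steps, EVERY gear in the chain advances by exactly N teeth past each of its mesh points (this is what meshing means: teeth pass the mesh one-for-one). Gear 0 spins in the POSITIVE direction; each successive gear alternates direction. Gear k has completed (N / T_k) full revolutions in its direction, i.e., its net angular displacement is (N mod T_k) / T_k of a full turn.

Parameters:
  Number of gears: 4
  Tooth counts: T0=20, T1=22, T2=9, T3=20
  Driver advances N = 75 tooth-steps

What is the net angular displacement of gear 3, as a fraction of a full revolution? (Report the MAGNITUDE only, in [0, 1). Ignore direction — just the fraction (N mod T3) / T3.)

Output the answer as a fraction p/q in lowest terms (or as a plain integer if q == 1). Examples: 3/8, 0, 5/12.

Chain of 4 gears, tooth counts: [20, 22, 9, 20]
  gear 0: T0=20, direction=positive, advance = 75 mod 20 = 15 teeth = 15/20 turn
  gear 1: T1=22, direction=negative, advance = 75 mod 22 = 9 teeth = 9/22 turn
  gear 2: T2=9, direction=positive, advance = 75 mod 9 = 3 teeth = 3/9 turn
  gear 3: T3=20, direction=negative, advance = 75 mod 20 = 15 teeth = 15/20 turn
Gear 3: 75 mod 20 = 15
Fraction = 15 / 20 = 3/4 (gcd(15,20)=5) = 3/4

Answer: 3/4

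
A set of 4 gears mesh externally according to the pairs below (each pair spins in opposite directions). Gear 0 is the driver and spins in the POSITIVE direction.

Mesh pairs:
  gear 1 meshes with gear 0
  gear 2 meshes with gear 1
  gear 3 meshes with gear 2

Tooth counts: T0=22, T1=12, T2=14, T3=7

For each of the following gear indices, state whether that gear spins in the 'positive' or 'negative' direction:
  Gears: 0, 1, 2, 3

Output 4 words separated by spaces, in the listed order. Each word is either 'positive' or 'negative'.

Answer: positive negative positive negative

Derivation:
Gear 0 (driver): positive (depth 0)
  gear 1: meshes with gear 0 -> depth 1 -> negative (opposite of gear 0)
  gear 2: meshes with gear 1 -> depth 2 -> positive (opposite of gear 1)
  gear 3: meshes with gear 2 -> depth 3 -> negative (opposite of gear 2)
Queried indices 0, 1, 2, 3 -> positive, negative, positive, negative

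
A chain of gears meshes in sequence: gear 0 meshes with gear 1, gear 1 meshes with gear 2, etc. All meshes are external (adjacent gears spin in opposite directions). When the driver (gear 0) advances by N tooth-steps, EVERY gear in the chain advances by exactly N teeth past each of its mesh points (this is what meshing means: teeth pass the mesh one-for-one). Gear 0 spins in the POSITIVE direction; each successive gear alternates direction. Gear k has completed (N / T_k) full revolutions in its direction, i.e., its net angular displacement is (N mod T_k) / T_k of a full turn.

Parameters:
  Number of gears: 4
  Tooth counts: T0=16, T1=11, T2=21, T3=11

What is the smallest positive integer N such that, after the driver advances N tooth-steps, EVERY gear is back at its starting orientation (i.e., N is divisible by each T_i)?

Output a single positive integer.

Gear k returns to start when N is a multiple of T_k.
All gears at start simultaneously when N is a common multiple of [16, 11, 21, 11]; the smallest such N is lcm(16, 11, 21, 11).
Start: lcm = T0 = 16
Fold in T1=11: gcd(16, 11) = 1; lcm(16, 11) = 16 * 11 / 1 = 176 / 1 = 176
Fold in T2=21: gcd(176, 21) = 1; lcm(176, 21) = 176 * 21 / 1 = 3696 / 1 = 3696
Fold in T3=11: gcd(3696, 11) = 11; lcm(3696, 11) = 3696 * 11 / 11 = 40656 / 11 = 3696
Full cycle length = 3696

Answer: 3696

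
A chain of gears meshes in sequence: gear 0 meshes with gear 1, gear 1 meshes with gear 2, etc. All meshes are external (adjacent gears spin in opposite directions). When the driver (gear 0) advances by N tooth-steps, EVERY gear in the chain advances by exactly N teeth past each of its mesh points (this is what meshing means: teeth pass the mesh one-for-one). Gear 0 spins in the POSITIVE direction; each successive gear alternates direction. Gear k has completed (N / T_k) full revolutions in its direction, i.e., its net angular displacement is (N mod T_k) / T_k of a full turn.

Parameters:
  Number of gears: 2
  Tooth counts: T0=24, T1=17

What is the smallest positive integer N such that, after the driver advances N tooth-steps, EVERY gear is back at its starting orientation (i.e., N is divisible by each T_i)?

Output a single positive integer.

Answer: 408

Derivation:
Gear k returns to start when N is a multiple of T_k.
All gears at start simultaneously when N is a common multiple of [24, 17]; the smallest such N is lcm(24, 17).
Start: lcm = T0 = 24
Fold in T1=17: gcd(24, 17) = 1; lcm(24, 17) = 24 * 17 / 1 = 408 / 1 = 408
Full cycle length = 408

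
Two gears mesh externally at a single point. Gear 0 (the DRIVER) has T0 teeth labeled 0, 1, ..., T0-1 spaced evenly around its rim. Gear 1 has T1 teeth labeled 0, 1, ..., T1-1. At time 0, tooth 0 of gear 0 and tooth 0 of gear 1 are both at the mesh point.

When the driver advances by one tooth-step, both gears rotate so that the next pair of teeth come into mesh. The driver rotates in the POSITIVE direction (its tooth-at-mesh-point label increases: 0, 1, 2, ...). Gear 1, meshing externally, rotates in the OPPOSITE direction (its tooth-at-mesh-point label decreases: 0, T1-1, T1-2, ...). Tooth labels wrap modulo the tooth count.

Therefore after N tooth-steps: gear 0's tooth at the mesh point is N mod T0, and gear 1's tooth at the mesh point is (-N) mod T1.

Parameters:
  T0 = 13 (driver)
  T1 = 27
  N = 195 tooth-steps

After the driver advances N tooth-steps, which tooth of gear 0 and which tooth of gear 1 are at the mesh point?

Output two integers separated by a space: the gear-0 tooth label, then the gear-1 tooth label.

Gear 0 (driver, T0=13): tooth at mesh = N mod T0
  195 = 15 * 13 + 0, so 195 mod 13 = 0
  gear 0 tooth = 0
Gear 1 (driven, T1=27): tooth at mesh = (-N) mod T1
  195 = 7 * 27 + 6, so 195 mod 27 = 6
  (-195) mod 27 = (-6) mod 27 = 27 - 6 = 21
Mesh after 195 steps: gear-0 tooth 0 meets gear-1 tooth 21

Answer: 0 21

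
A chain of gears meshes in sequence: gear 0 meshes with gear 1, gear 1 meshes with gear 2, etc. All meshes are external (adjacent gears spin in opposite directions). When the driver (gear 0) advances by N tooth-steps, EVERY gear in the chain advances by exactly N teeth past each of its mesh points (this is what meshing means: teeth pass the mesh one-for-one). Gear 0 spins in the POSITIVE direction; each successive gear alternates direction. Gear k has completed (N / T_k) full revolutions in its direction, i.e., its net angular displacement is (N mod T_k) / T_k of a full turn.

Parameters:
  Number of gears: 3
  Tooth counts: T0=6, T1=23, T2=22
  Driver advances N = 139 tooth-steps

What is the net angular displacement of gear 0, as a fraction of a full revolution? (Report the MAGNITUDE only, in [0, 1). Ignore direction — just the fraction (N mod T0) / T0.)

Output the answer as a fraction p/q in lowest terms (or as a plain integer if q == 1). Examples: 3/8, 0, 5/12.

Chain of 3 gears, tooth counts: [6, 23, 22]
  gear 0: T0=6, direction=positive, advance = 139 mod 6 = 1 teeth = 1/6 turn
  gear 1: T1=23, direction=negative, advance = 139 mod 23 = 1 teeth = 1/23 turn
  gear 2: T2=22, direction=positive, advance = 139 mod 22 = 7 teeth = 7/22 turn
Gear 0: 139 mod 6 = 1
Fraction = 1 / 6 = 1/6 (gcd(1,6)=1) = 1/6

Answer: 1/6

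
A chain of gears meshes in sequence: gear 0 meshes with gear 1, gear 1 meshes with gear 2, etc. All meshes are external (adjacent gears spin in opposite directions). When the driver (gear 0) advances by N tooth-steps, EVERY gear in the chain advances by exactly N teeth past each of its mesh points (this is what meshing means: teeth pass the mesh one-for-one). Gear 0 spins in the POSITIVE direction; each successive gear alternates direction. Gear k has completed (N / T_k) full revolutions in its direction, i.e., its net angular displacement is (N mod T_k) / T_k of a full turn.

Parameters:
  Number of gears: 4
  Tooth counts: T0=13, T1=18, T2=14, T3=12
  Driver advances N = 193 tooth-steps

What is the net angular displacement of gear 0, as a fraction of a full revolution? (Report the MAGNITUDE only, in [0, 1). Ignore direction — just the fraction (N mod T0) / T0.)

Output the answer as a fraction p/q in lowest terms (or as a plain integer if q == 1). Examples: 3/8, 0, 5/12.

Chain of 4 gears, tooth counts: [13, 18, 14, 12]
  gear 0: T0=13, direction=positive, advance = 193 mod 13 = 11 teeth = 11/13 turn
  gear 1: T1=18, direction=negative, advance = 193 mod 18 = 13 teeth = 13/18 turn
  gear 2: T2=14, direction=positive, advance = 193 mod 14 = 11 teeth = 11/14 turn
  gear 3: T3=12, direction=negative, advance = 193 mod 12 = 1 teeth = 1/12 turn
Gear 0: 193 mod 13 = 11
Fraction = 11 / 13 = 11/13 (gcd(11,13)=1) = 11/13

Answer: 11/13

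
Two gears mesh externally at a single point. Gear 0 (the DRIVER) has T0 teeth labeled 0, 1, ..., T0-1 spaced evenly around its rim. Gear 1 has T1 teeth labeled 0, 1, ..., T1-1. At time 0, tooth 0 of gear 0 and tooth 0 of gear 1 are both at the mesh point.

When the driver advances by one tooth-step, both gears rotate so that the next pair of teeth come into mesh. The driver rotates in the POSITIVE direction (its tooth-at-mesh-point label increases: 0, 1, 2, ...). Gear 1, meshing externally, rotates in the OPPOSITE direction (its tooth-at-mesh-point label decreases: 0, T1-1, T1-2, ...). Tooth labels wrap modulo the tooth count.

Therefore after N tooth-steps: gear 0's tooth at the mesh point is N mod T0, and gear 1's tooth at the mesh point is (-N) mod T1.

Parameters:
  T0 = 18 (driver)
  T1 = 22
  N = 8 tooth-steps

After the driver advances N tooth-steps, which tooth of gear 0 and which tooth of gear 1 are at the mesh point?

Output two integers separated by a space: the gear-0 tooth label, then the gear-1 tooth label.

Gear 0 (driver, T0=18): tooth at mesh = N mod T0
  8 = 0 * 18 + 8, so 8 mod 18 = 8
  gear 0 tooth = 8
Gear 1 (driven, T1=22): tooth at mesh = (-N) mod T1
  8 = 0 * 22 + 8, so 8 mod 22 = 8
  (-8) mod 22 = (-8) mod 22 = 22 - 8 = 14
Mesh after 8 steps: gear-0 tooth 8 meets gear-1 tooth 14

Answer: 8 14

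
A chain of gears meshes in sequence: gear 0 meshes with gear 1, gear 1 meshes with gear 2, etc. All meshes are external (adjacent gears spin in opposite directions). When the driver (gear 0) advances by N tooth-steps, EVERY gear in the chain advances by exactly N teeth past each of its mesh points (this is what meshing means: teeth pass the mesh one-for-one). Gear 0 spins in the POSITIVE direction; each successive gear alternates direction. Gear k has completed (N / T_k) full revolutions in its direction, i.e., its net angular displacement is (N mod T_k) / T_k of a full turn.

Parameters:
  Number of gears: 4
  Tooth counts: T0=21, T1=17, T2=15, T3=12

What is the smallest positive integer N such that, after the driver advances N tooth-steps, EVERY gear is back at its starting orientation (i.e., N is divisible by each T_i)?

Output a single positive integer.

Gear k returns to start when N is a multiple of T_k.
All gears at start simultaneously when N is a common multiple of [21, 17, 15, 12]; the smallest such N is lcm(21, 17, 15, 12).
Start: lcm = T0 = 21
Fold in T1=17: gcd(21, 17) = 1; lcm(21, 17) = 21 * 17 / 1 = 357 / 1 = 357
Fold in T2=15: gcd(357, 15) = 3; lcm(357, 15) = 357 * 15 / 3 = 5355 / 3 = 1785
Fold in T3=12: gcd(1785, 12) = 3; lcm(1785, 12) = 1785 * 12 / 3 = 21420 / 3 = 7140
Full cycle length = 7140

Answer: 7140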